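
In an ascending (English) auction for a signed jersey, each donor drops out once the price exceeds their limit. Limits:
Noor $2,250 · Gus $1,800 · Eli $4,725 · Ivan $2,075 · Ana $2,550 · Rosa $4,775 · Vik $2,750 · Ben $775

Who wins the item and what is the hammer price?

Rosa wins at $4,725

Ascending (English) auction: the price rises until one bidder remains; the winner pays the price at which the last rival dropped out.
Sorting limits: 4,775 (Rosa) > 4,725 (Eli) > 2,750 (Vik) > 2,550 (Ana) > 2,250 (Noor) > 2,075 (Ivan) > …
Eli is the last rival to drop out, at $4,725; Rosa remains and wins at that price.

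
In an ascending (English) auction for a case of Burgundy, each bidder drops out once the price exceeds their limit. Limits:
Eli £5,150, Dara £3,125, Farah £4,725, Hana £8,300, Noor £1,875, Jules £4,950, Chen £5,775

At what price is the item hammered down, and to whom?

Hana wins at £5,775

Open ascending-bid auction: the price rises until one bidder remains; the winner pays the price at which the last rival dropped out.
Limits ranked: 8,300 (Hana) > 5,775 (Chen) > 5,150 (Eli) > 4,950 (Jules) > 4,725 (Farah) > 3,125 (Dara) > …
Once the price passes £5,775, only Hana is left; the hammer falls at Chen's limit of £5,775.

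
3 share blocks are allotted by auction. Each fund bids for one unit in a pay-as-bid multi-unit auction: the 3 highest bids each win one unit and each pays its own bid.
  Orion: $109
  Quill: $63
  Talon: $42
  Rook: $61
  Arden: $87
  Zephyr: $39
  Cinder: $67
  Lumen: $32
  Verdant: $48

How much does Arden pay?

Sorting: 109 (Orion), 87 (Arden), 67 (Cinder), 63 (Quill), 61 (Rook), …
The 3 highest are Orion, Arden, Cinder.
Arden wins → own bid $87.

Arden pays $87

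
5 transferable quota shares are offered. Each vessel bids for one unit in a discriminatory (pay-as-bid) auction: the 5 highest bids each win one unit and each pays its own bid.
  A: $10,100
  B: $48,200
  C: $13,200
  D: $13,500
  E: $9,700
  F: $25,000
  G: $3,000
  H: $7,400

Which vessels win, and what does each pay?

B $48,200, F $25,000, D $13,500, C $13,200, A $10,100

Bids ranked high→low: 48,200 (B), 25,000 (F), 13,500 (D), 13,200 (C), 10,100 (A), 9,700 (E), 7,400 (H), …
Winners (5 units): B, F, D, C, A.
Each winner pays its own bid: B $48,200, F $25,000, D $13,500, C $13,200, A $10,100.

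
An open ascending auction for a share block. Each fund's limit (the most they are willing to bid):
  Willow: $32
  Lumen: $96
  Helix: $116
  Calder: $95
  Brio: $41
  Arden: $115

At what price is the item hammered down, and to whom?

Limits ranked: 116 (Helix) > 115 (Arden) > 96 (Lumen) > 95 (Calder) > 41 (Brio) > 32 (Willow)
Bidding ends when Arden exits at $115; Helix takes it.

Helix wins at $115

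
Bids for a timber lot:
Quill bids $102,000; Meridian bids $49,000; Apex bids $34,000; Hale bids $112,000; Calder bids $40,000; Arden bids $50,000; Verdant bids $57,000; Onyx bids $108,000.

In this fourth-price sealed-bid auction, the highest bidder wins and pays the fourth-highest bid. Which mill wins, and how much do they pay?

Hale pays $57,000

Fourth-price sealed-bid auction: the highest bidder wins and pays the fourth-highest bid.
Bids in order: 112,000 (Hale) > 108,000 (Onyx) > 102,000 (Quill) > 57,000 (Verdant) > 50,000 (Arden) > 49,000 (Meridian) > …
Hale is highest; pays the fourth-highest bid, $57,000.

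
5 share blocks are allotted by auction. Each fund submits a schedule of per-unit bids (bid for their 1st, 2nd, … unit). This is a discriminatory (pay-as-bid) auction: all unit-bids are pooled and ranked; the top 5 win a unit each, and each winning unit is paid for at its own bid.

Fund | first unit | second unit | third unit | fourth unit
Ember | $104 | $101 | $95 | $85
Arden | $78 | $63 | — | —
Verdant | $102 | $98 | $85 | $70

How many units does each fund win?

Ember 3, Verdant 2

Pooled unit-bids ranked (top 5): 104 (Ember-1), 102 (Verdant-1), 101 (Ember-2), 98 (Verdant-2), 95 (Ember-3)
Next rejected bid: $85 (not a price — pay-as-bid).
Allocation: Ember 3, Verdant 2.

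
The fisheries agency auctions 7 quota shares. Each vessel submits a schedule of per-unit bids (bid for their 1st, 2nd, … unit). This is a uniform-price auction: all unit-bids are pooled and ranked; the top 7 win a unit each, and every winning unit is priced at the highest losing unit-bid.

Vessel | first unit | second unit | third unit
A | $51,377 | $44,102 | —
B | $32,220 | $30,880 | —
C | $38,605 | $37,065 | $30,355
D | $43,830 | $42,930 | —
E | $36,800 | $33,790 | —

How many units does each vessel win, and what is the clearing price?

A 2, C 2, D 2, E 1; clearing price $33,790

All unit-bids, highest first — top 7: 51,377 (A-1), 44,102 (A-2), 43,830 (D-1), 42,930 (D-2), 38,605 (C-1), 37,065 (C-2), 36,800 (E-1)
First bid not allocated: $33,790.
Allocation: A 2, C 2, D 2, E 1.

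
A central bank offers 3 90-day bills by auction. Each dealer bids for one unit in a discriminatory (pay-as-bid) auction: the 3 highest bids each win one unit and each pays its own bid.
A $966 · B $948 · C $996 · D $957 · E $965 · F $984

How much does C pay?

C pays $996

Sorting: 996 (C), 984 (F), 966 (A), 965 (E), 957 (D), …
Winners (3 units): C, F, A.
C wins → own bid $996.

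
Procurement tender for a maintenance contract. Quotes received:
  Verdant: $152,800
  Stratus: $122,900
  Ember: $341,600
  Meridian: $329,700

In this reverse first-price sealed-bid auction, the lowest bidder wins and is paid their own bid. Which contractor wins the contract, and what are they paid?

Stratus is paid $122,900

Sorting bids: 122,900 (Stratus) < 152,800 (Verdant) < 329,700 (Meridian) < 341,600 (Ember)
Stratus is lowest → is paid own bid, $122,900.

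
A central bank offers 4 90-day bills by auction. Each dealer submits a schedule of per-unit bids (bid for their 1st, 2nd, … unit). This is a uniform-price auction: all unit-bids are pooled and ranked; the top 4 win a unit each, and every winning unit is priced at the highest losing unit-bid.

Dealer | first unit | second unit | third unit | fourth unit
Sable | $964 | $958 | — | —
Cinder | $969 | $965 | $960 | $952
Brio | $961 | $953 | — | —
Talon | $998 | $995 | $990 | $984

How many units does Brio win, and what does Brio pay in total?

Pooled unit-bids ranked (top 4): 998 (Talon-1), 995 (Talon-2), 990 (Talon-3), 984 (Talon-4)
Highest rejected unit-bid = $969.
Brio wins 0 unit(s) at $969 each.

Brio: 0 units, pays $0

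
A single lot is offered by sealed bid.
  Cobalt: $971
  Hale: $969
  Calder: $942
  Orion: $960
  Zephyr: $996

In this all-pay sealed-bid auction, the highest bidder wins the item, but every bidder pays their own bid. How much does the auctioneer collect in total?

Bids in order: 996 (Zephyr) > 971 (Cobalt) > 969 (Hale) > 960 (Orion) > 942 (Calder)
Every bidder forfeits their bid regardless of winning.
Revenue = 971 + 969 + 942 + 960 + 996 = $4,838.

Total revenue: $4,838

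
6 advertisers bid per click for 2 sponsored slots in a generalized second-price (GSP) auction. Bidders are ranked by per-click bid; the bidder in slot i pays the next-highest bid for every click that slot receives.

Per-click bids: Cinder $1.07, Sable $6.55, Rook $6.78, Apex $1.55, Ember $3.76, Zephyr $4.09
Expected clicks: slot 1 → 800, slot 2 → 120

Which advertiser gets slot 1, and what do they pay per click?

Rook; $6.55 per click

Ranked by bid: $6.78 (Rook) > $6.55 (Sable) > $4.09 (Zephyr) > …
Slot 1 goes to the first-ranked bidder, Rook, who pays the next bid down: $6.55/click.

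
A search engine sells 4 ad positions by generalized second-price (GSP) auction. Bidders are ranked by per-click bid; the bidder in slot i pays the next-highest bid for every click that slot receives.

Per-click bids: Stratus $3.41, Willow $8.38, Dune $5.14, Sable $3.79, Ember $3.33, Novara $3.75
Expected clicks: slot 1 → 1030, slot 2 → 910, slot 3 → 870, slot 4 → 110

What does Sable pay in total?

Per-click bids in order: $8.38 (Willow) > $5.14 (Dune) > $3.79 (Sable) > $3.75 (Novara) > $3.41 (Stratus) > …
Sable holds slot 3 → pays next bid $3.75 × 870 clicks = $3262.50.

Sable pays $3262.50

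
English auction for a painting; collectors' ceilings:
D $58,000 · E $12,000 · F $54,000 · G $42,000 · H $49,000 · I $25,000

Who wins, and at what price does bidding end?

D wins at $54,000

Sorting limits: 58,000 (D) > 54,000 (F) > 49,000 (H) > 42,000 (G) > 25,000 (I) > 12,000 (E)
Bidding ends when F exits at $54,000; D takes it.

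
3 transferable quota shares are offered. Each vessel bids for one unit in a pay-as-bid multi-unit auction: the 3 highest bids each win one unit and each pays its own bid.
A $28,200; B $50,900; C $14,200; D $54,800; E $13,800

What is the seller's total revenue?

Ordering the bids: 54,800 (D), 50,900 (B), 28,200 (A), 14,200 (C), 13,800 (E)
Top 3: D, B, A.
Total revenue = 54,800 + 50,900 + 28,200 = $133,900.

Total revenue: $133,900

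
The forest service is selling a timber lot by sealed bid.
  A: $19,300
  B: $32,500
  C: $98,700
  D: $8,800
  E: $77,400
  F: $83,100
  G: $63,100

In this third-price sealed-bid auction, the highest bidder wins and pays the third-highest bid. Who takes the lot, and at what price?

C pays $77,400

Sorting bids: 98,700 (C) > 83,100 (F) > 77,400 (E) > 63,100 (G) > 32,500 (B) > 19,300 (A) > …
C is highest; pays the third-highest bid, $77,400.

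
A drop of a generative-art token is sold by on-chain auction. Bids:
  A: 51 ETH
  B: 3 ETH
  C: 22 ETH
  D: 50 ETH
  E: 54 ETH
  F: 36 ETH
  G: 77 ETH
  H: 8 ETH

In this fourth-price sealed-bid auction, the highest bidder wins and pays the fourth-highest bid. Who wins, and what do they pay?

Fourth-price sealed-bid auction: the highest bidder wins and pays the fourth-highest bid.
Bids in order: 77 (G) > 54 (E) > 51 (A) > 50 (D) > 36 (F) > 22 (C) > …
G is highest; pays the fourth-highest bid, 50 ETH.

G pays 50 ETH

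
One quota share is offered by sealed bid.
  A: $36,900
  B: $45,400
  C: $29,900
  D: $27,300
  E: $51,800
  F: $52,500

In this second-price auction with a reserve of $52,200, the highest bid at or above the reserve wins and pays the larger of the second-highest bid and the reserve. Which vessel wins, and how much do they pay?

Second-price auction with a reserve of $52,200: the highest bid at or above the reserve wins and pays the larger of the second-highest bid and the reserve.
Sorting bids: 52,500 (F) > 51,800 (E) > 45,400 (B) > 36,900 (A) > 29,900 (C) > 27,300 (D)
F has the top bid at or above the reserve ($52,500).
max(second-highest $51,800, reserve $52,200) = $52,200.

F pays $52,200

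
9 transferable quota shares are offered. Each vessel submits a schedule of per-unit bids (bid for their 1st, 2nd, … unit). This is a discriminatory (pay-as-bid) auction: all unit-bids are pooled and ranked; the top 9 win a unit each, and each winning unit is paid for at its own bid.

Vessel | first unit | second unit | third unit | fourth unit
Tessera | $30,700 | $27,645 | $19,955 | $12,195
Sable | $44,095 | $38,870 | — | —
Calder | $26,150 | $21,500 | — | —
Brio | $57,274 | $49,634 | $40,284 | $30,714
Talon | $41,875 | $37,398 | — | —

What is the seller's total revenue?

Total revenue: $370,844

Merging the schedules and taking the best 9: 57,274 (Brio-1), 49,634 (Brio-2), 44,095 (Sable-1), 41,875 (Talon-1), 40,284 (Brio-3), 38,870 (Sable-2), 37,398 (Talon-2), 30,714 (Brio-4), 30,700 (Tessera-1)
Next rejected bid: $27,645 (not a price — pay-as-bid).
Each winning unit pays its own bid.
Revenue = 57,274 + 49,634 + 44,095 + 41,875 + 40,284 + 38,870 + 37,398 + 30,714 + 30,700 = $370,844.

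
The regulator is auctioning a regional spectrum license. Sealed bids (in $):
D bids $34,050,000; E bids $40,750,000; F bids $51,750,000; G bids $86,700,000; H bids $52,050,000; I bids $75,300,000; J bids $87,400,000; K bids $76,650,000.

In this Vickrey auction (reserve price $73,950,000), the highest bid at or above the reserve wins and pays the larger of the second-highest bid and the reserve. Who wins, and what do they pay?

J pays $86,700,000

Rule: the highest bid at or above the reserve wins and pays the larger of the second-highest bid and the reserve.
Sorting bids: 87,400,000 (J) > 86,700,000 (G) > 76,650,000 (K) > 75,300,000 (I) > 52,050,000 (H) > 51,750,000 (F) > …
J has the top bid at or above the reserve ($87,400,000).
max(second-highest $86,700,000, reserve $73,950,000) = $86,700,000; the reserve does not bind.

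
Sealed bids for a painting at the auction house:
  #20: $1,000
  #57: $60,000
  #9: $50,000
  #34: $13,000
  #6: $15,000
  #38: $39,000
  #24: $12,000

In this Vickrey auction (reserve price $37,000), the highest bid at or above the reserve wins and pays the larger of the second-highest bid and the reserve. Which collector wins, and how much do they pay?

Bids ranked: 60,000 (#57) > 50,000 (#9) > 39,000 (#38) > 15,000 (#6) > 13,000 (#34) > 12,000 (#24) > …
Highest eligible bid: #57 at $60,000.
max(second-highest $50,000, reserve $37,000) = $50,000; the reserve does not bind.

#57 pays $50,000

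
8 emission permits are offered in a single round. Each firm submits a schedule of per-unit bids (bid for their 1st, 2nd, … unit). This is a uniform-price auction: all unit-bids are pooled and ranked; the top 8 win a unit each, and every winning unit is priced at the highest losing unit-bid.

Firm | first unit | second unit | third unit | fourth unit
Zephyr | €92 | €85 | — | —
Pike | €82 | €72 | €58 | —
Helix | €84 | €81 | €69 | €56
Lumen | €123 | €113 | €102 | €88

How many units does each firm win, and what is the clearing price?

Merging the schedules and taking the best 8: 123 (Lumen-1), 113 (Lumen-2), 102 (Lumen-3), 92 (Zephyr-1), 88 (Lumen-4), 85 (Zephyr-2), 84 (Helix-1), 82 (Pike-1)
First bid not allocated: €81.
Allocation: Helix 1, Lumen 4, Pike 1, Zephyr 2.

Helix 1, Lumen 4, Pike 1, Zephyr 2; clearing price €81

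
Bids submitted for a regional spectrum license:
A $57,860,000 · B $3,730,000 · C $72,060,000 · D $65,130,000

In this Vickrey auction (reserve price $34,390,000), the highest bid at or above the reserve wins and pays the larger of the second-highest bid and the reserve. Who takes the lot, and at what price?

Vickrey auction (reserve price $34,390,000): the highest bid at or above the reserve wins and pays the larger of the second-highest bid and the reserve.
Bids in order: 72,060,000 (C) > 65,130,000 (D) > 57,860,000 (A) > 3,730,000 (B)
C has the top bid at or above the reserve ($72,060,000).
max(second-highest $65,130,000, reserve $34,390,000) = $65,130,000; the reserve does not bind.

C pays $65,130,000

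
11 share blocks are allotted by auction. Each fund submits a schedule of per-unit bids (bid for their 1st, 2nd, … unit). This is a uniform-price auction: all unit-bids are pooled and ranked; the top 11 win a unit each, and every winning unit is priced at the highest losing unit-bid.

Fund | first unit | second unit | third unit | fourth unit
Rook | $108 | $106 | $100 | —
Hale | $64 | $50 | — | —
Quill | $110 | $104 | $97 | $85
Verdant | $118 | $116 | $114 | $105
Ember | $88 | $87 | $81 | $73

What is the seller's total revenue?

All unit-bids, highest first — top 11: 118 (Verdant-1), 116 (Verdant-2), 114 (Verdant-3), 110 (Quill-1), 108 (Rook-1), 106 (Rook-2), 105 (Verdant-4), 104 (Quill-2), 100 (Rook-3), 97 (Quill-3), 88 (Ember-1)
Highest rejected unit-bid = $87.
Allocation: Ember 1, Quill 3, Rook 3, Verdant 4. Every unit priced at $87.
Revenue = 11 × 87 = $957.

Total revenue: $957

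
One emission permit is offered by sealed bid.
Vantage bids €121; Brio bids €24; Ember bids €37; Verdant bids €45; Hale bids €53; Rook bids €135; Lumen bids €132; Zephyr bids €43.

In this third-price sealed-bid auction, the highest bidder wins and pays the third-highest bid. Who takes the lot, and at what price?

Rook pays €121

Third-price sealed-bid auction: the highest bidder wins and pays the third-highest bid.
Bids in order: 135 (Rook) > 132 (Lumen) > 121 (Vantage) > 53 (Hale) > 45 (Verdant) > 43 (Zephyr) > …
Rook wins; payment is bid #3 in the ranking = €121.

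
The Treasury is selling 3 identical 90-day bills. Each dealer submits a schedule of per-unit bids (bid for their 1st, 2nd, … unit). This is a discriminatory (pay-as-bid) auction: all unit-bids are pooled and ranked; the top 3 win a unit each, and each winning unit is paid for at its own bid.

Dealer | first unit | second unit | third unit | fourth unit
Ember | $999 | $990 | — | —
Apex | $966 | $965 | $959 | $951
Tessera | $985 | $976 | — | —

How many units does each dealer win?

Ember 2, Tessera 1

Merging the schedules and taking the best 3: 999 (Ember-1), 990 (Ember-2), 985 (Tessera-1)
Next rejected bid: $976 (not a price — pay-as-bid).
Allocation: Ember 2, Tessera 1.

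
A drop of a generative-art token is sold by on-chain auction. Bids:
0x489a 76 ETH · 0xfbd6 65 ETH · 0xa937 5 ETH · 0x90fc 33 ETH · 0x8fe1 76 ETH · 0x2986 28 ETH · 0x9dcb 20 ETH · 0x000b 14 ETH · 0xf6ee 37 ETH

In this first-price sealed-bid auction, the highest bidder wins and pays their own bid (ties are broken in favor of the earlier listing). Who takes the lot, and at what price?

Sorting bids: 76 (0x489a) > 76 (0x8fe1) > 65 (0xfbd6) > 37 (0xf6ee) > 33 (0x90fc) > 28 (0x2986) > …
0x489a and 0x8fe1 tie at 76 ETH; tie-break gives it to 0x489a.
First-price: 0x489a pays what they bid, 76 ETH.

0x489a pays 76 ETH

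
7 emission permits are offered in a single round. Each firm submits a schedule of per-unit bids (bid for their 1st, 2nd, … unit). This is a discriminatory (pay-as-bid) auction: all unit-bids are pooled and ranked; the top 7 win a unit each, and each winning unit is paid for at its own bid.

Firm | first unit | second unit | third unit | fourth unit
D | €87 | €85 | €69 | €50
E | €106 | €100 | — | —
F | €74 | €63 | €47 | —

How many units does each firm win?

D 3, E 2, F 2

Merging the schedules and taking the best 7: 106 (E-1), 100 (E-2), 87 (D-1), 85 (D-2), 74 (F-1), 69 (D-3), 63 (F-2)
Next rejected bid: €50 (not a price — pay-as-bid).
Allocation: D 3, E 2, F 2.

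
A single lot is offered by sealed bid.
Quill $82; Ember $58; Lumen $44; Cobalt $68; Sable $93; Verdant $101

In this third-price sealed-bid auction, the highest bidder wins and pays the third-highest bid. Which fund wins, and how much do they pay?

Verdant pays $82

Sorting bids: 101 (Verdant) > 93 (Sable) > 82 (Quill) > 68 (Cobalt) > 58 (Ember) > 44 (Lumen)
Verdant wins; payment is bid #3 in the ranking = $82.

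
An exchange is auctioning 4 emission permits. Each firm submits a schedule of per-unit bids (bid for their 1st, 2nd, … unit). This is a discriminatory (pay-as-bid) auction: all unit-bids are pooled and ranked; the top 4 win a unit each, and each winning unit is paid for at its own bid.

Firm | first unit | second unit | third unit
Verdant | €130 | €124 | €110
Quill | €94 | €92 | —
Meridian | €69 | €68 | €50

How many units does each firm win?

Quill 1, Verdant 3

Pooled unit-bids ranked (top 4): 130 (Verdant-1), 124 (Verdant-2), 110 (Verdant-3), 94 (Quill-1)
Next rejected bid: €92 (not a price — pay-as-bid).
Allocation: Quill 1, Verdant 3.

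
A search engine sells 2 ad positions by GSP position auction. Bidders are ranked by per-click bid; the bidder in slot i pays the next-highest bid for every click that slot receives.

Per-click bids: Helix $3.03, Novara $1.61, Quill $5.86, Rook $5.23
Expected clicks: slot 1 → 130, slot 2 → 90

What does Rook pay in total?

Rook pays $272.70

Per-click bids in order: $5.86 (Quill) > $5.23 (Rook) > $3.03 (Helix) > …
Rook holds slot 2 → pays next bid $3.03 × 90 clicks = $272.70.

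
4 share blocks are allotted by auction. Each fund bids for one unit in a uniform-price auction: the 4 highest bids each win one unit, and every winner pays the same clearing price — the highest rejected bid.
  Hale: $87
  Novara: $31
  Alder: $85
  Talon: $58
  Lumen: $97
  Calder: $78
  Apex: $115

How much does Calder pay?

Bids ranked high→low: 115 (Apex), 97 (Lumen), 87 (Hale), 85 (Alder), 78 (Calder), 58 (Talon), …
Top 4: Apex, Lumen, Hale, Alder.
Clearing price = highest rejected bid = $78.
Calder does not win → pays $0.

Calder pays $0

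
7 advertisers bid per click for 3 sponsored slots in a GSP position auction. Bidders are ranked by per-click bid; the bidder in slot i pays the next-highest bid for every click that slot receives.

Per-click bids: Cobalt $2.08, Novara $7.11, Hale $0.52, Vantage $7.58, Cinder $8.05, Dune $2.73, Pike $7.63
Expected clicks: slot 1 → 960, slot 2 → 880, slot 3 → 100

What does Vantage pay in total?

Vantage pays $711.00

Per-click bids in order: $8.05 (Cinder) > $7.63 (Pike) > $7.58 (Vantage) > $7.11 (Novara) > …
Vantage holds slot 3 → pays next bid $7.11 × 100 clicks = $711.00.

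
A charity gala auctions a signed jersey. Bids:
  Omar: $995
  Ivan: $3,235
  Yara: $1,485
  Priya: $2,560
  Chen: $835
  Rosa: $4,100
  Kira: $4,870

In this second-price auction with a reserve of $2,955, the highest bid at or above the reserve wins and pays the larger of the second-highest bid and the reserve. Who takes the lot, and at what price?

Bids in order: 4,870 (Kira) > 4,100 (Rosa) > 3,235 (Ivan) > 2,560 (Priya) > 1,485 (Yara) > 995 (Omar) > …
Highest eligible bid: Kira at $4,870.
max(second-highest $4,100, reserve $2,955) = $4,100; the reserve does not bind.

Kira pays $4,100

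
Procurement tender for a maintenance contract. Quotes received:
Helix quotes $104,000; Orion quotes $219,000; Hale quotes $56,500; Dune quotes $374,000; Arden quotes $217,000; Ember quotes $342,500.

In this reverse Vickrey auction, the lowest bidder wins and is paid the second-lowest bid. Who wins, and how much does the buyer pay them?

Hale is paid $104,000

Rule: the lowest bidder wins and is paid the second-lowest bid.
Sorting bids: 56,500 (Hale) < 104,000 (Helix) < 217,000 (Arden) < 219,000 (Orion) < 342,500 (Ember) < 374,000 (Dune)
Hale is lowest; is paid the second-lowest bid, $104,000.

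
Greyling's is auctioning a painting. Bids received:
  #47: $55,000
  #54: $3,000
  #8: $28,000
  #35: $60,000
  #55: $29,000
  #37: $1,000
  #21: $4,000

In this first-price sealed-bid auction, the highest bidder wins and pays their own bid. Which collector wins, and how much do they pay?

Bids in order: 60,000 (#35) > 55,000 (#47) > 29,000 (#55) > 28,000 (#8) > 4,000 (#21) > 3,000 (#54) > …
First-price: #35 pays what they bid, $60,000.

#35 pays $60,000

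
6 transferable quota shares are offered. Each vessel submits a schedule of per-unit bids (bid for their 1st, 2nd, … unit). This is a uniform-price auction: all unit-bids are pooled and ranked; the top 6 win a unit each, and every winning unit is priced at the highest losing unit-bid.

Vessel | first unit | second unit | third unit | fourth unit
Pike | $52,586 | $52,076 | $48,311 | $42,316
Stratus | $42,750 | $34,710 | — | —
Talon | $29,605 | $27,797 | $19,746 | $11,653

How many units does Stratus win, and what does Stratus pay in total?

Pooled unit-bids ranked (top 6): 52,586 (Pike-1), 52,076 (Pike-2), 48,311 (Pike-3), 42,750 (Stratus-1), 42,316 (Pike-4), 34,710 (Stratus-2)
First bid not allocated: $29,605.
Stratus wins 2 unit(s) at $29,605 each.

Stratus: 2 units, pays $59,210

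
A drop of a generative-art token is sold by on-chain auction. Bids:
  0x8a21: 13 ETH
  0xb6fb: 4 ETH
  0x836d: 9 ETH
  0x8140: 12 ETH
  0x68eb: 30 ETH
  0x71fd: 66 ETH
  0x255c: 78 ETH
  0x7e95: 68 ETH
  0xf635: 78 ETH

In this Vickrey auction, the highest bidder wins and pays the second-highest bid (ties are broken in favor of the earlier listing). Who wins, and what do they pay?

Vickrey auction: the highest bidder wins and pays the second-highest bid.
Sorting bids: 78 (0x255c) > 78 (0xf635) > 68 (0x7e95) > 66 (0x71fd) > 30 (0x68eb) > 13 (0x8a21) > …
0x255c and 0xf635 tie at 78 ETH; tie-break gives it to 0x255c.
Second-price: 0x255c pays 0xf635's bid of 78 ETH.

0x255c pays 78 ETH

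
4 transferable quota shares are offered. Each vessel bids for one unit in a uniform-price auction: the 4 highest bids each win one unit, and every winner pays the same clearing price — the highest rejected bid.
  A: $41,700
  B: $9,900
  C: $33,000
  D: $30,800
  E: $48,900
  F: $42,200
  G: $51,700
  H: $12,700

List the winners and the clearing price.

Bids ranked high→low: 51,700 (G), 48,900 (E), 42,200 (F), 41,700 (A), 33,000 (C), 30,800 (D), …
Winners (4 units): G, E, F, A.
First losing bid is C's $33,000, which sets the uniform price.

G, E, F, A; each pays $33,000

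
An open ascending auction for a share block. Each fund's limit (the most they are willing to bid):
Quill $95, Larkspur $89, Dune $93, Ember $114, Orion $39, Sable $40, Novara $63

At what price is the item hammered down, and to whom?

Limits ranked: 114 (Ember) > 95 (Quill) > 93 (Dune) > 89 (Larkspur) > 63 (Novara) > 40 (Sable) > …
Quill is the last rival to drop out, at $95; Ember remains and wins at that price.

Ember wins at $95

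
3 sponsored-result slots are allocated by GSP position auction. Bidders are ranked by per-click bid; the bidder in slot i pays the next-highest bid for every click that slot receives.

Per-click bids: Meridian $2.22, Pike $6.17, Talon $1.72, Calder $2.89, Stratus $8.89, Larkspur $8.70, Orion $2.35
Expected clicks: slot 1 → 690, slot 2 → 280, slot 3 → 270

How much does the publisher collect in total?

Total revenue: $8510.90

Sorting advertisers: $8.89 (Stratus) > $8.70 (Larkspur) > $6.17 (Pike) > $2.89 (Calder) > …
Slot 1: Stratus pays $8.70 × 690 = $6003.00
Slot 2: Larkspur pays $6.17 × 280 = $1727.60
Slot 3: Pike pays $2.89 × 270 = $780.30
Total = $8510.90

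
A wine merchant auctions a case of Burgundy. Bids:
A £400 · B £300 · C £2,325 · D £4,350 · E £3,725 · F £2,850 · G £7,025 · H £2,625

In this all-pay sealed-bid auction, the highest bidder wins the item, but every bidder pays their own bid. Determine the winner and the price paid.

G pays £7,025

Rule: the highest bidder wins the item, but every bidder pays their own bid.
Bids in order: 7,025 (G) > 4,350 (D) > 3,725 (E) > 2,850 (F) > 2,625 (H) > 2,325 (C) > …
G wins with the top bid; all bids are sunk regardless.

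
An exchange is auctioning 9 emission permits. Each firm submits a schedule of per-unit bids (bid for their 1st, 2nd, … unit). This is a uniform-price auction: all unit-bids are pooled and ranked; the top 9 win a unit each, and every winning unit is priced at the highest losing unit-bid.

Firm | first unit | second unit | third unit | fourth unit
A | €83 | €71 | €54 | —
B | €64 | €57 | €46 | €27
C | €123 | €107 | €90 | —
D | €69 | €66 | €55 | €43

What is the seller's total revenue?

Pooled unit-bids ranked (top 9): 123 (C-1), 107 (C-2), 90 (C-3), 83 (A-1), 71 (A-2), 69 (D-1), 66 (D-2), 64 (B-1), 57 (B-2)
First bid not allocated: €55.
Allocation: A 2, B 2, C 3, D 2. Every unit priced at €55.
Revenue = 9 × 55 = €495.

Total revenue: €495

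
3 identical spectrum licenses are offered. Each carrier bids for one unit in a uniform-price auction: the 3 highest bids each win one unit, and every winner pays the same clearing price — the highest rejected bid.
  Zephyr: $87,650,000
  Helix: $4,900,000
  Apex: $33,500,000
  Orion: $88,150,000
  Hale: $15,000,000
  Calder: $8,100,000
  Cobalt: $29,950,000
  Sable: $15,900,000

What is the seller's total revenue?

Total revenue: $89,850,000

Bids ranked high→low: 88,150,000 (Orion), 87,650,000 (Zephyr), 33,500,000 (Apex), 29,950,000 (Cobalt), 15,900,000 (Sable), …
Top 3: Orion, Zephyr, Apex.
Clearing price = highest rejected bid = $29,950,000.
Total revenue = 3 × $29,950,000 = $89,850,000.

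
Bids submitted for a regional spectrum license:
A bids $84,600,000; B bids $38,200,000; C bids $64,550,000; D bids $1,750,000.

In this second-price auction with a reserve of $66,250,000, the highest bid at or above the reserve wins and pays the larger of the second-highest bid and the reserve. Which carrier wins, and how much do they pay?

A pays $66,250,000

Bids in order: 84,600,000 (A) > 64,550,000 (C) > 38,200,000 (B) > 1,750,000 (D)
A has the top bid at or above the reserve ($84,600,000).
max(second-highest $64,550,000, reserve $66,250,000) = $66,250,000.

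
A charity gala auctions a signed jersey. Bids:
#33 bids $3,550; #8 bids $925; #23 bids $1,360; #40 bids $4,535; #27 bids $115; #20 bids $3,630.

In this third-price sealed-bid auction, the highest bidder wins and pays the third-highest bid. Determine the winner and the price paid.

Bids ranked: 4,535 (#40) > 3,630 (#20) > 3,550 (#33) > 1,360 (#23) > 925 (#8) > 115 (#27)
#40 wins; payment is bid #3 in the ranking = $3,550.

#40 pays $3,550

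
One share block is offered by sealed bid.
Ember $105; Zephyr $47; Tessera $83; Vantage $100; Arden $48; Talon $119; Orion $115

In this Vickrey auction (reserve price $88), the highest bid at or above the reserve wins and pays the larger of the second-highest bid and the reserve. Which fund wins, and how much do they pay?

Talon pays $115

Bids ranked: 119 (Talon) > 115 (Orion) > 105 (Ember) > 100 (Vantage) > 83 (Tessera) > 48 (Arden) > …
Talon has the top bid at or above the reserve ($119).
Second-highest bid $115 exceeds the reserve $88 → payment $115.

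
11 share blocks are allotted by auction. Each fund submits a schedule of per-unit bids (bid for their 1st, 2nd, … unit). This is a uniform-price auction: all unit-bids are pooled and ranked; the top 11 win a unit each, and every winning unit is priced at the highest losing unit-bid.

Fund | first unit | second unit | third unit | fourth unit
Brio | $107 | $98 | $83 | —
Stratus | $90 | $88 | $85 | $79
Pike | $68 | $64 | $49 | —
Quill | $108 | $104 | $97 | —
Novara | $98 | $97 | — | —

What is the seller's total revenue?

Total revenue: $869

Pooled unit-bids ranked (top 11): 108 (Quill-1), 107 (Brio-1), 104 (Quill-2), 98 (Brio-2), 98 (Novara-1), 97 (Quill-3), 97 (Novara-2), 90 (Stratus-1), 88 (Stratus-2), 85 (Stratus-3), 83 (Brio-3)
First bid not allocated: $79.
Allocation: Brio 3, Novara 2, Quill 3, Stratus 3. Every unit priced at $79.
Revenue = 11 × 79 = $869.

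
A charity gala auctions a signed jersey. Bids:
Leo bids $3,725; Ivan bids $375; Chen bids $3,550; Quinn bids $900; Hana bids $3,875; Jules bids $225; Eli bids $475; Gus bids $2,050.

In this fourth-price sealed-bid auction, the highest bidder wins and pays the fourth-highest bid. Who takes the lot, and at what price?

Hana pays $2,050

Sorting bids: 3,875 (Hana) > 3,725 (Leo) > 3,550 (Chen) > 2,050 (Gus) > 900 (Quinn) > 475 (Eli) > …
Hana is highest; pays the fourth-highest bid, $2,050.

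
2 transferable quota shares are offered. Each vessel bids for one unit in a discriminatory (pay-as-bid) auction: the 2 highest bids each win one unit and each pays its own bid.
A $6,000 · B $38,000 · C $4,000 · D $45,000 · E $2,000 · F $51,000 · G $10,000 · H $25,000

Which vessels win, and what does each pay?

Ordering the bids: 51,000 (F), 45,000 (D), 38,000 (B), 25,000 (H), …
The 2 highest are F, D.
Each winner pays its own bid: F $51,000, D $45,000.

F $51,000, D $45,000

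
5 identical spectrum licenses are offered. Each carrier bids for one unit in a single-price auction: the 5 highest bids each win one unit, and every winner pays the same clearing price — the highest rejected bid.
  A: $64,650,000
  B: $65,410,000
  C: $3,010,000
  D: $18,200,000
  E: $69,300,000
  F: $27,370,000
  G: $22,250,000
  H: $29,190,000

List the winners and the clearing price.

Sorting: 69,300,000 (E), 65,410,000 (B), 64,650,000 (A), 29,190,000 (H), 27,370,000 (F), 22,250,000 (G), 18,200,000 (D), …
The 5 highest are E, B, A, H, F.
First losing bid is G's $22,250,000, which sets the uniform price.

E, B, A, H, F; each pays $22,250,000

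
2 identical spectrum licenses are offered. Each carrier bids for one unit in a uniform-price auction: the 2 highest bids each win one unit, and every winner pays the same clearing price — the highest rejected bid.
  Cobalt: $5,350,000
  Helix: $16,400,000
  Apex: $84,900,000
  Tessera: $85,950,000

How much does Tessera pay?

Tessera pays $16,400,000

Sorting: 85,950,000 (Tessera), 84,900,000 (Apex), 16,400,000 (Helix), 5,350,000 (Cobalt)
Winners (2 units): Tessera, Apex.
Clearing price = highest rejected bid = $16,400,000.
Tessera wins → pays $16,400,000.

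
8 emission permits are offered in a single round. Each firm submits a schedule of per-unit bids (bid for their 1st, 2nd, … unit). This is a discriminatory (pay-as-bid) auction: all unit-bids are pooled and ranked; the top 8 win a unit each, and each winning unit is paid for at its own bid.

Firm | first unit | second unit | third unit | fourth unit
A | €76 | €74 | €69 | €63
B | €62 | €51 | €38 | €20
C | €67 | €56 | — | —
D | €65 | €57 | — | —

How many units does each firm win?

A 4, B 1, C 1, D 2

Pooled unit-bids ranked (top 8): 76 (A-1), 74 (A-2), 69 (A-3), 67 (C-1), 65 (D-1), 63 (A-4), 62 (B-1), 57 (D-2)
Next rejected bid: €56 (not a price — pay-as-bid).
Allocation: A 4, B 1, C 1, D 2.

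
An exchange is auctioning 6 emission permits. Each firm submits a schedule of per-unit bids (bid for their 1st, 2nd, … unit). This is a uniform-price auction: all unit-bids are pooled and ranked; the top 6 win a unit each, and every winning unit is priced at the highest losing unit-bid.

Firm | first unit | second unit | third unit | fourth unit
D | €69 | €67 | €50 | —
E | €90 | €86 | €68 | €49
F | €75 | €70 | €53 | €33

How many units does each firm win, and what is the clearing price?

Merging the schedules and taking the best 6: 90 (E-1), 86 (E-2), 75 (F-1), 70 (F-2), 69 (D-1), 68 (E-3)
Highest rejected unit-bid = €67.
Allocation: D 1, E 3, F 2.

D 1, E 3, F 2; clearing price €67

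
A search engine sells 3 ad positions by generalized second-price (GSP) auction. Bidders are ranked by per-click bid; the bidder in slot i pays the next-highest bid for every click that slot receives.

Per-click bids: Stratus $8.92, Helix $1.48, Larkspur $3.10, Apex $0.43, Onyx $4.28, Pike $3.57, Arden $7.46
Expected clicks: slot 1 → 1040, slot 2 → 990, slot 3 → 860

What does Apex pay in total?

Sorting advertisers: $8.92 (Stratus) > $7.46 (Arden) > $4.28 (Onyx) > $3.57 (Pike) > …
Apex ranks below slot 3 → no slot, pays nothing.

Apex pays $0.00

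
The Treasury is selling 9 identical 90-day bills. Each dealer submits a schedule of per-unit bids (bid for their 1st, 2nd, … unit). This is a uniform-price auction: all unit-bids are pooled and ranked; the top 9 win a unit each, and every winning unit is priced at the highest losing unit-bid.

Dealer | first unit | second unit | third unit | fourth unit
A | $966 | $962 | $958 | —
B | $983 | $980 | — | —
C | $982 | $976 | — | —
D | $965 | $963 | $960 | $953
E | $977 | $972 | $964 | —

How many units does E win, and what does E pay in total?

All unit-bids, highest first — top 9: 983 (B-1), 982 (C-1), 980 (B-2), 977 (E-1), 976 (C-2), 972 (E-2), 966 (A-1), 965 (D-1), 964 (E-3)
The (k+1)-th unit-bid is $963.
E wins 3 unit(s) at $963 each.

E: 3 units, pays $2,889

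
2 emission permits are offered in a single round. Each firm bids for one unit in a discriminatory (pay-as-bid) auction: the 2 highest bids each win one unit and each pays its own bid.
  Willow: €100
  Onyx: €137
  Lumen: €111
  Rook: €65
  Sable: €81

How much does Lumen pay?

Lumen pays €111

Bids ranked high→low: 137 (Onyx), 111 (Lumen), 100 (Willow), 81 (Sable), …
Winners (2 units): Onyx, Lumen.
Lumen wins → own bid €111.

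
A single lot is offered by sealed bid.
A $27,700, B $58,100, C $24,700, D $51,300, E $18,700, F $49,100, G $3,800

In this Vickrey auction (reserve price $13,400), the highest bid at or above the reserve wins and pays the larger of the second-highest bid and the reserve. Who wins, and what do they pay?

B pays $51,300

Bids in order: 58,100 (B) > 51,300 (D) > 49,100 (F) > 27,700 (A) > 24,700 (C) > 18,700 (E) > …
Highest eligible bid: B at $58,100.
Second-highest bid $51,300 exceeds the reserve $13,400 → payment $51,300.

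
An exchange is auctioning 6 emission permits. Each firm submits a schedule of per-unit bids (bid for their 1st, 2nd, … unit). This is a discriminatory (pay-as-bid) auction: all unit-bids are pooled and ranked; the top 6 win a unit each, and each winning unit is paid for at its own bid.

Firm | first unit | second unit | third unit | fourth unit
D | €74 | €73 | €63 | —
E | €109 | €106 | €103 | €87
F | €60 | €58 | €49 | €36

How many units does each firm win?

Merging the schedules and taking the best 6: 109 (E-1), 106 (E-2), 103 (E-3), 87 (E-4), 74 (D-1), 73 (D-2)
Next rejected bid: €63 (not a price — pay-as-bid).
Allocation: D 2, E 4.

D 2, E 4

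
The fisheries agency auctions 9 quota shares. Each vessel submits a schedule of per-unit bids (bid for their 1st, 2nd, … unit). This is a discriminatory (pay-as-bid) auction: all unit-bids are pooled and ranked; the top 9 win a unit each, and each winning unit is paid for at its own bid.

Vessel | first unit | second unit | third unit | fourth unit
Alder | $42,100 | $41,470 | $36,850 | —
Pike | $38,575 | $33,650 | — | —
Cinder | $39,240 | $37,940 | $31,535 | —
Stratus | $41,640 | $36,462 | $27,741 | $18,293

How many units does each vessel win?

Pooled unit-bids ranked (top 9): 42,100 (Alder-1), 41,640 (Stratus-1), 41,470 (Alder-2), 39,240 (Cinder-1), 38,575 (Pike-1), 37,940 (Cinder-2), 36,850 (Alder-3), 36,462 (Stratus-2), 33,650 (Pike-2)
Next rejected bid: $31,535 (not a price — pay-as-bid).
Allocation: Alder 3, Cinder 2, Pike 2, Stratus 2.

Alder 3, Cinder 2, Pike 2, Stratus 2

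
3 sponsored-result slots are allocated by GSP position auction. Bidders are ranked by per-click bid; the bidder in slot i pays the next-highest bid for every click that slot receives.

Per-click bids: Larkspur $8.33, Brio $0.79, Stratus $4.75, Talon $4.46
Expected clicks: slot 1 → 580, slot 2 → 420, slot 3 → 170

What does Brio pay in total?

Brio pays $0.00

Per-click bids in order: $8.33 (Larkspur) > $4.75 (Stratus) > $4.46 (Talon) > $0.79 (Brio)
Brio ranks below slot 3 → no slot, pays nothing.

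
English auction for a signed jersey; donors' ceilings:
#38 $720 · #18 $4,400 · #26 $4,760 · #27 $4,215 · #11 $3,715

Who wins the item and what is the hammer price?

Ascending (English) auction: the price rises until one bidder remains; the winner pays the price at which the last rival dropped out.
Limits in order: 4,760 (#26) > 4,400 (#18) > 4,215 (#27) > 3,715 (#11) > 720 (#38)
Bidding ends when #18 exits at $4,400; #26 takes it.

#26 wins at $4,400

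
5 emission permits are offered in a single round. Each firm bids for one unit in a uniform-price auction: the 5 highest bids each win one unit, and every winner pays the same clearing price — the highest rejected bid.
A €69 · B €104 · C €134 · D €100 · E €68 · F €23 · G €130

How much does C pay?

C pays €68

Ordering the bids: 134 (C), 130 (G), 104 (B), 100 (D), 69 (A), 68 (E), 23 (F)
Winners (5 units): C, G, B, D, A.
Clearing price = highest rejected bid = €68.
C wins → pays €68.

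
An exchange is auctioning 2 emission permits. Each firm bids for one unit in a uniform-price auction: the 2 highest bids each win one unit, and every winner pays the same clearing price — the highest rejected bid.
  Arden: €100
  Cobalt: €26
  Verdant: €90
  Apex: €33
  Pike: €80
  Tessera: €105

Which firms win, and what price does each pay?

Tessera, Arden; each pays €90

Sorting: 105 (Tessera), 100 (Arden), 90 (Verdant), 80 (Pike), …
The 2 highest are Tessera, Arden.
Clearing price = highest rejected bid = €90.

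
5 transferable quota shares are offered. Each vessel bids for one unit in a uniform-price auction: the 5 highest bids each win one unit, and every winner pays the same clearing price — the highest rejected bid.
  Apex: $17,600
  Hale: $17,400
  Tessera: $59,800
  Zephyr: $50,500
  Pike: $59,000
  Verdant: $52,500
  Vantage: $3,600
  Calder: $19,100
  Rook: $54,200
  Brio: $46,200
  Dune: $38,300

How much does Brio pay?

Brio pays $0

Ordering the bids: 59,800 (Tessera), 59,000 (Pike), 54,200 (Rook), 52,500 (Verdant), 50,500 (Zephyr), 46,200 (Brio), 38,300 (Dune), …
The 5 highest are Tessera, Pike, Rook, Verdant, Zephyr.
Clearing price = highest rejected bid = $46,200.
Brio does not win → pays $0.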